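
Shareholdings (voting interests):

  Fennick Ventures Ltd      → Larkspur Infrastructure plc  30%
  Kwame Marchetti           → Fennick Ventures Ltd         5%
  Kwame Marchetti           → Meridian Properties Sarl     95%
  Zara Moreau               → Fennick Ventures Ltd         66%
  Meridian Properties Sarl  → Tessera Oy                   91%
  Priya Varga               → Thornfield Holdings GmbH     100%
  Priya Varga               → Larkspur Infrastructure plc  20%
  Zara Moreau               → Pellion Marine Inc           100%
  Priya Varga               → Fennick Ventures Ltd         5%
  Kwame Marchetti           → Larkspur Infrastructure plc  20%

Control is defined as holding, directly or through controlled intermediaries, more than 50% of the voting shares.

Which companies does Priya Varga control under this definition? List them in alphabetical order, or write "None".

Priya holds 100% of Thornfield, so Priya controls Thornfield.
No other company's threshold is met.

Thornfield Holdings GmbH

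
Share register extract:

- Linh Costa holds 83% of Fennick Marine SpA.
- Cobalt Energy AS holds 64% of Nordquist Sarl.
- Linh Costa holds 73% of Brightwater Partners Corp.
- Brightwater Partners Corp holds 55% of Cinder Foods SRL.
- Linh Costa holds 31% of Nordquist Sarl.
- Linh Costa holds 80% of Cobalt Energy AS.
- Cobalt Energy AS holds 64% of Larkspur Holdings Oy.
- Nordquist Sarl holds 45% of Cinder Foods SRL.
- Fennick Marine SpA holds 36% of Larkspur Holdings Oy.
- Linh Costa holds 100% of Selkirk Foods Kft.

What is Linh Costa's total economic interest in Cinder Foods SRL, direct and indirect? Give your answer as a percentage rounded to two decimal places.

77.14%

Linh reaches Cinder along 3 paths.
Via Cobalt → Nordquist: 80% × 64% × 45% = 23.04%.
Via Nordquist: 31% × 45% = 13.95%.
Via Brightwater: 73% × 55% = 40.15%.
Total: 23.04% + 13.95% + 40.15% = 77.14%.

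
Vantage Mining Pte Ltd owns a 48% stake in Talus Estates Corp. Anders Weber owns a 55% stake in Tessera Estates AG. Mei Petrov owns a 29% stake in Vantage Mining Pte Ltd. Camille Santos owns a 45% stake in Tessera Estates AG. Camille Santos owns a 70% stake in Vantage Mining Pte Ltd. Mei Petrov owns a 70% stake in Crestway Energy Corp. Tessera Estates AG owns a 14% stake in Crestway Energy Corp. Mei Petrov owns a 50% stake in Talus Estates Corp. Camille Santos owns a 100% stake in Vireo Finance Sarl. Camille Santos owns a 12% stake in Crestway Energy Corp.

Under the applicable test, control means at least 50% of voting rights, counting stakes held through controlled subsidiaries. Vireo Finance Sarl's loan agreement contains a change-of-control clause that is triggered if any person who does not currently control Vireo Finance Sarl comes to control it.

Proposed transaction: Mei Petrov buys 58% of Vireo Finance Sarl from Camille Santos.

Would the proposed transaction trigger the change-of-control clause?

Yes

The purchase adds only to Mei's holdings (Camille's stake shrinks), so Mei is the only person who could newly come to control Vireo.
Mei holds 70% of Crestway, so Mei controls Crestway.
Mei holds 50% of Talus, so Mei controls Talus.
Neither Mei nor any entity Mei controls holds any voting interest in Vireo.
So before the transaction, Mei does not control Vireo.
After the purchase, Mei holds 58% of Vireo directly, and Camille's stake falls to 42%.
Mei holds 58% of Vireo, so Mei controls Vireo.
Mei did not control Vireo before and does after, so the clause is triggered.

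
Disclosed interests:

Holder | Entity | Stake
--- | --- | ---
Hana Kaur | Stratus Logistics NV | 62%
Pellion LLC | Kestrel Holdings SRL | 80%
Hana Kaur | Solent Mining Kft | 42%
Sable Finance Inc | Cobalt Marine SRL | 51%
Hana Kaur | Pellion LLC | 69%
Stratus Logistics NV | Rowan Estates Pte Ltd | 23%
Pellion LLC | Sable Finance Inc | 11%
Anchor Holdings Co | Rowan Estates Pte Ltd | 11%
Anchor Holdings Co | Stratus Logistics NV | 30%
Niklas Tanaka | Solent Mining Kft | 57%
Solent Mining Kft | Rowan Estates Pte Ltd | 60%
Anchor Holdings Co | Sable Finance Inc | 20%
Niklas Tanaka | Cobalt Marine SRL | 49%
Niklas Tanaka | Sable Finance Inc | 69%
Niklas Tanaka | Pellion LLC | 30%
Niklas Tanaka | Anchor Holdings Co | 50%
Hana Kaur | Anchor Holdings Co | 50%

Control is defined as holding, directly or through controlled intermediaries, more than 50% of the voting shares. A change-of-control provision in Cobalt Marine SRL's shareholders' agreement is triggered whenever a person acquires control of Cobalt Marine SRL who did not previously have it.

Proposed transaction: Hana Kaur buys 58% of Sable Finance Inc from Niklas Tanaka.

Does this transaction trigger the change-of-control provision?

Yes

The purchase adds only to Hana's holdings (Niklas's stake shrinks), so Hana is the only person who could newly come to control Cobalt.
Hana holds 69% of Pellion, so Hana controls Pellion.
Hana holds 62% of Stratus, so Hana controls Stratus.
Pellion holds 80% of Kestrel, so Hana controls Kestrel.
Neither Hana nor any entity Hana controls holds any voting interest in Cobalt.
So before the transaction, Hana does not control Cobalt.
After the purchase, Hana holds 58% of Sable directly, and Niklas's stake falls to 11%.
Pellion and Hana together hold 11% + 58% = 69% of Sable, so Hana controls Sable.
Sable holds 51% of Cobalt, so Hana controls Cobalt.
Hana did not control Cobalt before and does after, so the clause is triggered.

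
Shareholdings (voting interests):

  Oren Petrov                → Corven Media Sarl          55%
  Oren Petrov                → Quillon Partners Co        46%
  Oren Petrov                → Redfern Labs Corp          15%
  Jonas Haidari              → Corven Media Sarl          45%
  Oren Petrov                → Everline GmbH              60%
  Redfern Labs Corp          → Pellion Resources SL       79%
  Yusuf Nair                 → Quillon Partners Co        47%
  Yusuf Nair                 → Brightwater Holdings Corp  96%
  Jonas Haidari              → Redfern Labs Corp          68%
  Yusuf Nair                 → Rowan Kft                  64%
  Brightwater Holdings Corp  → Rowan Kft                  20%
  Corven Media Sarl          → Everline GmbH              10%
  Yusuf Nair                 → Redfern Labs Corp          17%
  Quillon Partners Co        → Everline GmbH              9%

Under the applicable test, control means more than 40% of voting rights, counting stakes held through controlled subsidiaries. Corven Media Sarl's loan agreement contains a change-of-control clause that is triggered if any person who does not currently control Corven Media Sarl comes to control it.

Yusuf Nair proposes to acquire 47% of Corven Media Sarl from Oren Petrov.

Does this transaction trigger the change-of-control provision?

Yes

The purchase adds only to Yusuf's holdings (Oren's stake shrinks), so Yusuf is the only person who could newly come to control Corven.
Yusuf holds 47% of Quillon, so Yusuf controls Quillon.
Yusuf holds 96% of Brightwater, so Yusuf controls Brightwater.
Brightwater and Yusuf together hold 20% + 64% = 84% of Rowan, so Yusuf controls Rowan.
Neither Yusuf nor any entity Yusuf controls holds any voting interest in Corven.
So before the transaction, Yusuf does not control Corven.
After the purchase, Yusuf holds 47% of Corven directly, and Oren's stake falls to 8%.
Yusuf holds 47% of Corven, so Yusuf controls Corven.
Yusuf did not control Corven before and does after, so the clause is triggered.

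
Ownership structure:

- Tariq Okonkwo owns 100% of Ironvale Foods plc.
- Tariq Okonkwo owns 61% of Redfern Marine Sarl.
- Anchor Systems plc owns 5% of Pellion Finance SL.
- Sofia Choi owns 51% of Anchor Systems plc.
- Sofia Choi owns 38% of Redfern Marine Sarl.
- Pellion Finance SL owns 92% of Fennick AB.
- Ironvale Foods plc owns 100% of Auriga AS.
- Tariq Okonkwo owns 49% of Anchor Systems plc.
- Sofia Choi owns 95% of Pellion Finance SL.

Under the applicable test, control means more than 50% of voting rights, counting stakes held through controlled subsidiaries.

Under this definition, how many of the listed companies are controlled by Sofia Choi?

Sofia holds 51% of Anchor, so Sofia controls Anchor.
Sofia and Anchor together hold 95% + 5% = 100% of Pellion, so Sofia controls Pellion.
Pellion holds 92% of Fennick, so Sofia controls Fennick.
No other company's threshold is met.
Sofia controls 3 companies.

3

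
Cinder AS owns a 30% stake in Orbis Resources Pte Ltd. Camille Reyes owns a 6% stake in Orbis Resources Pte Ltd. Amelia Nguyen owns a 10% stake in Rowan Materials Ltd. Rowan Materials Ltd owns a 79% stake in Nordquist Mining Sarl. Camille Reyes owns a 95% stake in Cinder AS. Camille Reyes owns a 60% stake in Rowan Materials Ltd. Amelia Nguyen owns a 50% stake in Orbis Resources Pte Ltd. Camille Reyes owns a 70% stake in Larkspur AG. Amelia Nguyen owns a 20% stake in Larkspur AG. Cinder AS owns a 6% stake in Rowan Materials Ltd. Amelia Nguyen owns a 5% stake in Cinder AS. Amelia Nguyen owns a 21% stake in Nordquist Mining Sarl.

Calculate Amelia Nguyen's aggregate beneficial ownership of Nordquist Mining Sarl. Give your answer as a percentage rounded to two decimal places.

Amelia reaches Nordquist along 3 paths.
Via Cinder → Rowan: 5% × 6% × 79% = 0.237%.
Via Rowan: 10% × 79% = 7.9%.
Direct stake: 21% = 21%.
Total: 0.237% + 7.9% + 21% = 29.137%.
Rounded: 29.14%.

29.14%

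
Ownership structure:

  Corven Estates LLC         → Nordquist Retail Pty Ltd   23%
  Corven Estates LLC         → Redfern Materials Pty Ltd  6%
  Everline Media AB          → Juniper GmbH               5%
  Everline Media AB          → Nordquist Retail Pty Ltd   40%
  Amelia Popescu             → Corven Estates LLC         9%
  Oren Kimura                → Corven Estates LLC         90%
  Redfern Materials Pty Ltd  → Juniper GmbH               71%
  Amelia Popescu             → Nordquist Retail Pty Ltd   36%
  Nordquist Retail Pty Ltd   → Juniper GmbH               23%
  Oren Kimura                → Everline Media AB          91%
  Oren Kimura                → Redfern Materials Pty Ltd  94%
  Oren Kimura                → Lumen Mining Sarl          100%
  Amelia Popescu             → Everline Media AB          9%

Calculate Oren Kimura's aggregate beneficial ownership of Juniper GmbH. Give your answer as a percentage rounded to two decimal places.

88.26%

Oren reaches Juniper along 5 paths.
Via Everline → Nordquist: 91% × 40% × 23% = 8.372%.
Via Corven → Nordquist: 90% × 23% × 23% = 4.761%.
Via Everline: 91% × 5% = 4.55%.
Via Corven → Redfern: 90% × 6% × 71% = 3.834%.
Via Redfern: 94% × 71% = 66.74%.
Total: 8.372% + 4.761% + 4.55% + 3.834% + 66.74% = 88.257%.
Rounded: 88.26%.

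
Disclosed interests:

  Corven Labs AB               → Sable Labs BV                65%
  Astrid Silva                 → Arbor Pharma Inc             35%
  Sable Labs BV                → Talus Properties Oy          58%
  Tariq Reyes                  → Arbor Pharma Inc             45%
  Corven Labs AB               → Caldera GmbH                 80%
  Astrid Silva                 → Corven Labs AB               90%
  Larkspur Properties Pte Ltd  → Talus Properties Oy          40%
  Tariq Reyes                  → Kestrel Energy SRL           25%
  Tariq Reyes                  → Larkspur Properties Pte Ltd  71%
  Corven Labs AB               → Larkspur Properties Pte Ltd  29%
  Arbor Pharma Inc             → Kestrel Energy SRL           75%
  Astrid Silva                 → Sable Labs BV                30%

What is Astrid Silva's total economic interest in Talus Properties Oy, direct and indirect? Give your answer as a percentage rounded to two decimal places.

Astrid reaches Talus along 3 paths.
Via Corven → Larkspur: 90% × 29% × 40% = 10.44%.
Via Corven → Sable: 90% × 65% × 58% = 33.93%.
Via Sable: 30% × 58% = 17.4%.
Total: 10.44% + 33.93% + 17.4% = 61.77%.

61.77%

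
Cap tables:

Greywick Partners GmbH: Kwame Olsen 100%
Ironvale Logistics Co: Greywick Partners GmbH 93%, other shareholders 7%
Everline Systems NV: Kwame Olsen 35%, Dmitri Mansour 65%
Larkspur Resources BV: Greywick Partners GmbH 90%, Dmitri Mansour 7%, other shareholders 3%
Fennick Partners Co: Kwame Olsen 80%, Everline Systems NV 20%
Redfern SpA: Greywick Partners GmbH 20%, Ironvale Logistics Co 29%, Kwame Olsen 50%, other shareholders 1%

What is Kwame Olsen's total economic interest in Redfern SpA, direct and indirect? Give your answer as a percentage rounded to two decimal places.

96.97%

Kwame reaches Redfern along 3 paths.
Via Greywick: 100% × 20% = 20%.
Via Greywick → Ironvale: 100% × 93% × 29% = 26.97%.
Direct stake: 50% = 50%.
Total: 20% + 26.97% + 50% = 96.97%.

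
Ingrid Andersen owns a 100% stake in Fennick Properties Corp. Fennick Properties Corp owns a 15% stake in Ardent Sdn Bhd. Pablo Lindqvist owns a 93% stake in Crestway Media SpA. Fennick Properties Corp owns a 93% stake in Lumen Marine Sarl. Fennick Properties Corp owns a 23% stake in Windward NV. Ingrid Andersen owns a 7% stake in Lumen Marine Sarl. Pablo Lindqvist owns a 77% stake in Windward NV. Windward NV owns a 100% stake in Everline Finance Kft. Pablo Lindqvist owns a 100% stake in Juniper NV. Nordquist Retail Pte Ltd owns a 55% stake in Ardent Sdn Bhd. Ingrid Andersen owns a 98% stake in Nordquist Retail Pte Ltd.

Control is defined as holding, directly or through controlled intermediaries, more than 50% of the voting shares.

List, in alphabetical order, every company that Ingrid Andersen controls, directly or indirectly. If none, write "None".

Ingrid holds 100% of Fennick, so Ingrid controls Fennick.
Ingrid holds 98% of Nordquist, so Ingrid controls Nordquist.
Ingrid and Fennick together hold 7% + 93% = 100% of Lumen, so Ingrid controls Lumen.
Nordquist and Fennick together hold 55% + 15% = 70% of Ardent, so Ingrid controls Ardent.
No other company's threshold is met.

Ardent Sdn Bhd, Fennick Properties Corp, Lumen Marine Sarl, Nordquist Retail Pte Ltd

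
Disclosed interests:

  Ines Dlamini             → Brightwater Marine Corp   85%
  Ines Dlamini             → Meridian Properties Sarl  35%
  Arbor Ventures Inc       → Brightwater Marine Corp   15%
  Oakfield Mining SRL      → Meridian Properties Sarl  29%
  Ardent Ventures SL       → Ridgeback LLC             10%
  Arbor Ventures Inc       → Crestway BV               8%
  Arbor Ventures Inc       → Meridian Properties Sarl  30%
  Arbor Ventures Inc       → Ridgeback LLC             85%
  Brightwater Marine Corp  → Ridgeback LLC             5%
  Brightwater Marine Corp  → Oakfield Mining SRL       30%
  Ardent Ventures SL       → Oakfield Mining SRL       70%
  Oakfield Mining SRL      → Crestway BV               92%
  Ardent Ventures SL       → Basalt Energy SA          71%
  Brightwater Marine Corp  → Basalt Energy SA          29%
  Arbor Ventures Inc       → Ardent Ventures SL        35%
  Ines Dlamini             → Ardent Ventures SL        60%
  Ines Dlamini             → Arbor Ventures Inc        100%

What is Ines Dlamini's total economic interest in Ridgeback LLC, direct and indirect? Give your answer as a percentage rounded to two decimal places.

Ines reaches Ridgeback along 5 paths.
Via Arbor: 100% × 85% = 85%.
Via Arbor → Brightwater: 100% × 15% × 5% = 0.75%.
Via Brightwater: 85% × 5% = 4.25%.
Via Arbor → Ardent: 100% × 35% × 10% = 3.5%.
Via Ardent: 60% × 10% = 6%.
Total: 85% + 0.75% + 4.25% + 3.5% + 6% = 99.5%.
Rounded: 99.50%.

99.50%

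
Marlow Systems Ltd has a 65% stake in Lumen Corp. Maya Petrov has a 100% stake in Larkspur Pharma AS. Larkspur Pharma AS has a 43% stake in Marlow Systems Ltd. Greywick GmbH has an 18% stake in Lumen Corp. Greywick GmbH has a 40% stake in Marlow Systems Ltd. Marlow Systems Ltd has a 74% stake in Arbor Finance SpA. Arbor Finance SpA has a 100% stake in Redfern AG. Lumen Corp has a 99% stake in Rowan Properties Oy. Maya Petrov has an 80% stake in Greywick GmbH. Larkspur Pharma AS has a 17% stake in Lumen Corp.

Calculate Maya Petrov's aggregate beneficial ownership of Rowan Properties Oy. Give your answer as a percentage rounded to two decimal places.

79.35%

Maya reaches Rowan along 4 paths.
Via Larkspur → Marlow → Lumen: 100% × 43% × 65% × 99% = 27.6705%.
Via Greywick → Marlow → Lumen: 80% × 40% × 65% × 99% = 20.592%.
Via Greywick → Lumen: 80% × 18% × 99% = 14.256%.
Via Larkspur → Lumen: 100% × 17% × 99% = 16.83%.
Total: 27.6705% + 20.592% + 14.256% + 16.83% = 79.3485%.
Rounded: 79.35%.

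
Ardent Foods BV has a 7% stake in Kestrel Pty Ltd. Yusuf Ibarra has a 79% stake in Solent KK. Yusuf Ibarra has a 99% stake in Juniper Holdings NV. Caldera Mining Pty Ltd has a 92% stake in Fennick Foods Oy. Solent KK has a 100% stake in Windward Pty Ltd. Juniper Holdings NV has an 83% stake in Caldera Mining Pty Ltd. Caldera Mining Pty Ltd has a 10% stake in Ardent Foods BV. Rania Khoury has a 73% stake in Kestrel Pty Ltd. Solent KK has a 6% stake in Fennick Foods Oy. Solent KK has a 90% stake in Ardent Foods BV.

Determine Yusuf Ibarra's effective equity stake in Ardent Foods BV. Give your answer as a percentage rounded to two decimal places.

Yusuf reaches Ardent along 2 paths.
Via Solent: 79% × 90% = 71.1%.
Via Juniper → Caldera: 99% × 83% × 10% = 8.217%.
Total: 71.1% + 8.217% = 79.317%.
Rounded: 79.32%.

79.32%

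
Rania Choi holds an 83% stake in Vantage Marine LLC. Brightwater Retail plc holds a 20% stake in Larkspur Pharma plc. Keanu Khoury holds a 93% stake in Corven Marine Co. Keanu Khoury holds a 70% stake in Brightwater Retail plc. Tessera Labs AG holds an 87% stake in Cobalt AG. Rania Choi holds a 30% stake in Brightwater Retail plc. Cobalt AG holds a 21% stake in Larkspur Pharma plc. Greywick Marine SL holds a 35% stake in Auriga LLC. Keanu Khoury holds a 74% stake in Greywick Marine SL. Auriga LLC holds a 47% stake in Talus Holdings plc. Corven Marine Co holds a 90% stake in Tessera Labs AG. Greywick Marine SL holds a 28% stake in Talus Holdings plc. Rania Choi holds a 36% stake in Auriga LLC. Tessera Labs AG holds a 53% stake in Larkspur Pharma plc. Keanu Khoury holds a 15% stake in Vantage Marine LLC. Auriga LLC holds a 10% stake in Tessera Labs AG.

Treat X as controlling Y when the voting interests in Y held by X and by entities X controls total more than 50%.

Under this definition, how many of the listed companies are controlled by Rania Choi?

Rania holds 83% of Vantage, so Rania controls Vantage.
No other company's threshold is met.
Rania controls 1 company.

1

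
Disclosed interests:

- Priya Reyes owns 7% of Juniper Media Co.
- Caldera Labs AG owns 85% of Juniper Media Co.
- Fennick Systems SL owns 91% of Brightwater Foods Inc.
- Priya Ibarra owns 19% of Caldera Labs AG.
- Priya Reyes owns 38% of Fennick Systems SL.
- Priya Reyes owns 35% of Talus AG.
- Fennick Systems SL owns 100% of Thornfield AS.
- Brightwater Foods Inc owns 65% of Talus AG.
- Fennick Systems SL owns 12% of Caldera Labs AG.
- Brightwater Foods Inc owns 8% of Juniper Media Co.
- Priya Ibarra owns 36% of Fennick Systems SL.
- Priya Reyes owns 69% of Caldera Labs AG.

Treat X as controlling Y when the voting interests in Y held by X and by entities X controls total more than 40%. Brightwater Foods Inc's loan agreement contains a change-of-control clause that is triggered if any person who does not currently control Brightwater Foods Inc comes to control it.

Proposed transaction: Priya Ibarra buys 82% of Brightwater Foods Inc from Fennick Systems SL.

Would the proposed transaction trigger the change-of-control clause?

Yes

The purchase adds only to Priya Ibarra's holdings (Fennick's stake shrinks), so Priya Ibarra is the only person who could newly come to control Brightwater.
Priya Ibarra's largest direct stake is 36% in Fennick, which does not meet the threshold, so Priya Ibarra controls no company.
Neither Priya Ibarra nor any entity Priya Ibarra controls holds any voting interest in Brightwater.
So before the transaction, Priya Ibarra does not control Brightwater.
After the purchase, Priya Ibarra holds 82% of Brightwater directly, and Fennick's stake falls to 9%.
Priya Ibarra holds 82% of Brightwater, so Priya Ibarra controls Brightwater.
Priya Ibarra did not control Brightwater before and does after, so the clause is triggered.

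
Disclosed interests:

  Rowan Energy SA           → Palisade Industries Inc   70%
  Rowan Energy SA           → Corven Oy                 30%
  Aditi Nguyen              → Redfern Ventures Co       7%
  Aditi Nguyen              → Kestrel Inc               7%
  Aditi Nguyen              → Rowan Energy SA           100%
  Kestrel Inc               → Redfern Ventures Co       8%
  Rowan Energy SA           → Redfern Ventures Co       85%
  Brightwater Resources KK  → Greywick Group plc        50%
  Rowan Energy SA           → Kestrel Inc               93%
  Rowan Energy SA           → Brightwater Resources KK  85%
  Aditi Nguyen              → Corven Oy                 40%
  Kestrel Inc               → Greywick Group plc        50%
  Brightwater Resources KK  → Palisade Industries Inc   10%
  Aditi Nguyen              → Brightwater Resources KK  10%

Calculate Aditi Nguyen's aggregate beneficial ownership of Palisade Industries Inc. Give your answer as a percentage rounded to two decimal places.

Aditi reaches Palisade along 3 paths.
Via Rowan: 100% × 70% = 70%.
Via Rowan → Brightwater: 100% × 85% × 10% = 8.5%.
Via Brightwater: 10% × 10% = 1%.
Total: 70% + 8.5% + 1% = 79.5%.
Rounded: 79.50%.

79.50%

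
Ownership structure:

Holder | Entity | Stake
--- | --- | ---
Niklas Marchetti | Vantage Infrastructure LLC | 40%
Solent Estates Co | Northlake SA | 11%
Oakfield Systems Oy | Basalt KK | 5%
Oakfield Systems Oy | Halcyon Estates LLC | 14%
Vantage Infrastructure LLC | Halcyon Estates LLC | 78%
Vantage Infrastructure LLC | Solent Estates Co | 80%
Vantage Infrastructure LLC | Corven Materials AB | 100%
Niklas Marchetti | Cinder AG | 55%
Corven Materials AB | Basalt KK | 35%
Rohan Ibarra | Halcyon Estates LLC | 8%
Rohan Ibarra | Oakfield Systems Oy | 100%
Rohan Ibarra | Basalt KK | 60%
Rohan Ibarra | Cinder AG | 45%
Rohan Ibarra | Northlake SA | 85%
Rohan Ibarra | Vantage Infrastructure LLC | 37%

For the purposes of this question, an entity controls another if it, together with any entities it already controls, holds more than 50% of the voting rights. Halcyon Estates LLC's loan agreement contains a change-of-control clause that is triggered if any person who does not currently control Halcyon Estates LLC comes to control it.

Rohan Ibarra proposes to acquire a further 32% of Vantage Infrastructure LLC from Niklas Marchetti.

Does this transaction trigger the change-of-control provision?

Yes

The purchase adds only to Rohan's holdings (Niklas's stake shrinks), so Rohan is the only person who could newly come to control Halcyon.
Rohan holds 100% of Oakfield, so Rohan controls Oakfield.
Rohan holds 85% of Northlake, so Rohan controls Northlake.
Rohan and Oakfield together hold 60% + 5% = 65% of Basalt, so Rohan controls Basalt.
In Halcyon, Rohan's side holds only 8% + 14% = 22%, not > 50%.
So before the transaction, Rohan does not control Halcyon.
After the purchase, Rohan's direct stake in Vantage rises to 37% + 32% = 69%, and Niklas's stake falls to 8%.
Rohan holds 69% of Vantage, so Rohan controls Vantage.
Rohan and Vantage and Oakfield together hold 8% + 78% + 14% = 100% of Halcyon, so Rohan controls Halcyon.
Rohan did not control Halcyon before and does after, so the clause is triggered.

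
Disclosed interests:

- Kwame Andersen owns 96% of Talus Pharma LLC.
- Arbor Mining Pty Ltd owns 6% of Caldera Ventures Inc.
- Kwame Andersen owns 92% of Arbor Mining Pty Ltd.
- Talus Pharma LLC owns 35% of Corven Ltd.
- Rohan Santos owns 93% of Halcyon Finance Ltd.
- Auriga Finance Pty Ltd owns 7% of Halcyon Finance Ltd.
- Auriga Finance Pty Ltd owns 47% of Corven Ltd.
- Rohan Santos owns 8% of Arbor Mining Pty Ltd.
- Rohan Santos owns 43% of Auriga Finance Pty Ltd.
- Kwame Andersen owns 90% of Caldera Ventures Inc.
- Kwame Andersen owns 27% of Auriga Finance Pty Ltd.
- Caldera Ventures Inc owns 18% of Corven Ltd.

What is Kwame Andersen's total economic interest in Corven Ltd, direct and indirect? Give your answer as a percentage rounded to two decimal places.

Kwame reaches Corven along 4 paths.
Via Arbor → Caldera: 92% × 6% × 18% = 0.9936%.
Via Caldera: 90% × 18% = 16.2%.
Via Auriga: 27% × 47% = 12.69%.
Via Talus: 96% × 35% = 33.6%.
Total: 0.9936% + 16.2% + 12.69% + 33.6% = 63.4836%.
Rounded: 63.48%.

63.48%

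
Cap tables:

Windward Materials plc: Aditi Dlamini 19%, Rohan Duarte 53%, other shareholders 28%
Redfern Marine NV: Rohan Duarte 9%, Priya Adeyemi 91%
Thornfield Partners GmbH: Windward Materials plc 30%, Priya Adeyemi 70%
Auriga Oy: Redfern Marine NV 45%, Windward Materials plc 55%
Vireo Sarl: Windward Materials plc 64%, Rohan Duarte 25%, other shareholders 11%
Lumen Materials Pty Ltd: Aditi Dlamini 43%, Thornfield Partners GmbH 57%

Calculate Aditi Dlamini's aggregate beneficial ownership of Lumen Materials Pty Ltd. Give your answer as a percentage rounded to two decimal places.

Aditi reaches Lumen along 2 paths.
Direct stake: 43% = 43%.
Via Windward → Thornfield: 19% × 30% × 57% = 3.249%.
Total: 43% + 3.249% = 46.249%.
Rounded: 46.25%.

46.25%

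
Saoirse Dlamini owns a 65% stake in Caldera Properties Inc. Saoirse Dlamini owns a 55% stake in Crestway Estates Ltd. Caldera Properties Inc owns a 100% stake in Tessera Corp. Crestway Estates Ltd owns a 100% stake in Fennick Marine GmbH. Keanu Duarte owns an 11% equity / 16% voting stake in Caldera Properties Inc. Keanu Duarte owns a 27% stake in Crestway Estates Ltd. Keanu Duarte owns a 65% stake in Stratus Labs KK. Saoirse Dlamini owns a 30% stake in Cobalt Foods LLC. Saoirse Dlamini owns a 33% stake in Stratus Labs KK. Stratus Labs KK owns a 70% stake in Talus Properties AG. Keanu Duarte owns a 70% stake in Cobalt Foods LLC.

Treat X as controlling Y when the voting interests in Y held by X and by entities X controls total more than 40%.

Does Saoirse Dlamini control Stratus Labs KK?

Saoirse holds 65% of Caldera, so Saoirse controls Caldera.
Saoirse holds 55% of Crestway, so Saoirse controls Crestway.
Crestway holds 100% of Fennick, so Saoirse controls Fennick.
Caldera holds 100% of Tessera, so Saoirse controls Tessera.
In Stratus, Saoirse's side holds only 33%, not > 40%.
So Saoirse does not control Stratus.

No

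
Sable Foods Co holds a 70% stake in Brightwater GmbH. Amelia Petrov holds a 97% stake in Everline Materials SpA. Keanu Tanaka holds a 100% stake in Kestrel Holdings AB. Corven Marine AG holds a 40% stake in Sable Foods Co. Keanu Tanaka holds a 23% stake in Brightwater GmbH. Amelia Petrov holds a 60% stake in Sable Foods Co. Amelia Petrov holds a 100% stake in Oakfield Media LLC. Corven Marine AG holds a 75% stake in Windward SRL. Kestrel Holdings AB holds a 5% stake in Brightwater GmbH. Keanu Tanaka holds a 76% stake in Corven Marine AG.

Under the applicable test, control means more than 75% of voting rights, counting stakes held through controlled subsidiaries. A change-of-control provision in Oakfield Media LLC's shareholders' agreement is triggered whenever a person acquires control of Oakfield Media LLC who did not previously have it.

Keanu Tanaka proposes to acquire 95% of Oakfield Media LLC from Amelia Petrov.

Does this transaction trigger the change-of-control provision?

The purchase adds only to Keanu's holdings (Amelia's stake shrinks), so Keanu is the only person who could newly come to control Oakfield.
Keanu holds 76% of Corven, so Keanu controls Corven.
Keanu holds 100% of Kestrel, so Keanu controls Kestrel.
Neither Keanu nor any entity Keanu controls holds any voting interest in Oakfield.
So before the transaction, Keanu does not control Oakfield.
After the purchase, Keanu holds 95% of Oakfield directly, and Amelia's stake falls to 5%.
Keanu holds 95% of Oakfield, so Keanu controls Oakfield.
Keanu did not control Oakfield before and does after, so the clause is triggered.

Yes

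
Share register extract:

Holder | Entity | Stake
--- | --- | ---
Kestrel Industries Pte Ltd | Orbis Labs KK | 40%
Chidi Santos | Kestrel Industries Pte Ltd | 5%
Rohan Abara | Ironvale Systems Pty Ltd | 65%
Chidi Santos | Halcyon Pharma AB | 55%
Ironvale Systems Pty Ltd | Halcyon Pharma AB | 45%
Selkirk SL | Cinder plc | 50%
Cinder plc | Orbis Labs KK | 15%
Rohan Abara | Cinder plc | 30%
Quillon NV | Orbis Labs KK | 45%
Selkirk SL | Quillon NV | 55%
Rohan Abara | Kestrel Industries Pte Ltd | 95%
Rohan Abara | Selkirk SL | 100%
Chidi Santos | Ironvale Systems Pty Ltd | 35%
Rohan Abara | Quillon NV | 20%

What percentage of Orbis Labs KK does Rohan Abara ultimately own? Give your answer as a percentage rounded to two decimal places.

83.75%

Rohan reaches Orbis along 5 paths.
Via Quillon: 20% × 45% = 9%.
Via Selkirk → Quillon: 100% × 55% × 45% = 24.75%.
Via Cinder: 30% × 15% = 4.5%.
Via Selkirk → Cinder: 100% × 50% × 15% = 7.5%.
Via Kestrel: 95% × 40% = 38%.
Total: 9% + 24.75% + 4.5% + 7.5% + 38% = 83.75%.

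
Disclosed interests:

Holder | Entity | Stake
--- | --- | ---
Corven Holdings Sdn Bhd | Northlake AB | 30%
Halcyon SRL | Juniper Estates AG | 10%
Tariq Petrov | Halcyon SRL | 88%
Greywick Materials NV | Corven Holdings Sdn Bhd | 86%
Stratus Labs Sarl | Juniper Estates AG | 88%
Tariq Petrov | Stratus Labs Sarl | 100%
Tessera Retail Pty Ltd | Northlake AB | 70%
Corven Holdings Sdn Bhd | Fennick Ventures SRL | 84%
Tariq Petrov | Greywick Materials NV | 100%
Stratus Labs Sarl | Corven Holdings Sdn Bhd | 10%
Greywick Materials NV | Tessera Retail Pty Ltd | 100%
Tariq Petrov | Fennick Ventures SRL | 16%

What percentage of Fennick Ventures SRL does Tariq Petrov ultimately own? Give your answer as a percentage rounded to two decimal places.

96.64%

Tariq reaches Fennick along 3 paths.
Via Stratus → Corven: 100% × 10% × 84% = 8.4%.
Via Greywick → Corven: 100% × 86% × 84% = 72.24%.
Direct stake: 16% = 16%.
Total: 8.4% + 72.24% + 16% = 96.64%.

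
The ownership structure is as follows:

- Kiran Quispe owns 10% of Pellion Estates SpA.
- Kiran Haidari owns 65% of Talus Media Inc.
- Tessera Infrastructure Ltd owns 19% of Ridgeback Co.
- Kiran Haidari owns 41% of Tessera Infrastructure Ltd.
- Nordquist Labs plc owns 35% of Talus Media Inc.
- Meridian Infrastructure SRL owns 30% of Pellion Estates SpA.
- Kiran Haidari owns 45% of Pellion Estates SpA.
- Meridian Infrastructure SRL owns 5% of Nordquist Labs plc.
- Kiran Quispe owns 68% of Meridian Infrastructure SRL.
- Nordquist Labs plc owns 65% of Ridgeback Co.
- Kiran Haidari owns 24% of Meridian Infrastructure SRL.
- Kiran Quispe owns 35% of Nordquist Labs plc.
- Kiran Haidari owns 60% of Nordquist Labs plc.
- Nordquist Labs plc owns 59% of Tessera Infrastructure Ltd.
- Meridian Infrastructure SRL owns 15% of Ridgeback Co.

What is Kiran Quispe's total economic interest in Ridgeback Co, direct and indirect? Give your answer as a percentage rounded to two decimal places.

Kiran Quispe reaches Ridgeback along 5 paths.
Via Meridian → Nordquist: 68% × 5% × 65% = 2.21%.
Via Nordquist: 35% × 65% = 22.75%.
Via Meridian: 68% × 15% = 10.2%.
Via Meridian → Nordquist → Tessera: 68% × 5% × 59% × 19% = 0.38114%.
Via Nordquist → Tessera: 35% × 59% × 19% = 3.9235%.
Total: 2.21% + 22.75% + 10.2% + 0.38114% + 3.9235% = 39.46464%.
Rounded: 39.46%.

39.46%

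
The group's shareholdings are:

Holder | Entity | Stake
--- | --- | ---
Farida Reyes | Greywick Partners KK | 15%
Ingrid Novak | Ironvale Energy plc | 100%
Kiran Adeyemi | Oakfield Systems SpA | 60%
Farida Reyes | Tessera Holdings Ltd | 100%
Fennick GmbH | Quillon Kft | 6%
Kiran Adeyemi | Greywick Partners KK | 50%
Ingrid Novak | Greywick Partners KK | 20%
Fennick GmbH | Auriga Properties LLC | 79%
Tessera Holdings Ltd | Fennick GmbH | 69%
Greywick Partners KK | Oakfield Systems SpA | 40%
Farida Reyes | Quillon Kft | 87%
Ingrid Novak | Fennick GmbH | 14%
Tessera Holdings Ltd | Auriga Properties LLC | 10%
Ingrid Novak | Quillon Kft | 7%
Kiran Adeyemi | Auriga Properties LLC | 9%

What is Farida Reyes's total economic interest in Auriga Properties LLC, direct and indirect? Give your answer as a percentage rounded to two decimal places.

Farida reaches Auriga along 2 paths.
Via Tessera → Fennick: 100% × 69% × 79% = 54.51%.
Via Tessera: 100% × 10% = 10%.
Total: 54.51% + 10% = 64.51%.

64.51%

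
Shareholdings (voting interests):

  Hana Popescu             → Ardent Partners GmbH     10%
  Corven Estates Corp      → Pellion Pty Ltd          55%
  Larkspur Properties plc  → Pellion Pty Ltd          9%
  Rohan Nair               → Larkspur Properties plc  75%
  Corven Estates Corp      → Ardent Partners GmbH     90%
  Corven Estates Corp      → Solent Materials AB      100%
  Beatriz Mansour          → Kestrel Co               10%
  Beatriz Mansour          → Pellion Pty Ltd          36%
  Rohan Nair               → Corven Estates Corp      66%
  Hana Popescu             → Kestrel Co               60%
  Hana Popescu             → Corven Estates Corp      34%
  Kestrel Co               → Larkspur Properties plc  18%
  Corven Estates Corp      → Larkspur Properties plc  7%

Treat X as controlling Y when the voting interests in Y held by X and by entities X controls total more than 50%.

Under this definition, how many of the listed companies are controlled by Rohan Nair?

5

Rohan holds 66% of Corven, so Rohan controls Corven.
Corven holds 90% of Ardent, so Rohan controls Ardent.
Corven holds 100% of Solent, so Rohan controls Solent.
Corven and Rohan together hold 7% + 75% = 82% of Larkspur, so Rohan controls Larkspur.
Corven and Larkspur together hold 55% + 9% = 64% of Pellion, so Rohan controls Pellion.
No other company's threshold is met.
Rohan controls 5 companies.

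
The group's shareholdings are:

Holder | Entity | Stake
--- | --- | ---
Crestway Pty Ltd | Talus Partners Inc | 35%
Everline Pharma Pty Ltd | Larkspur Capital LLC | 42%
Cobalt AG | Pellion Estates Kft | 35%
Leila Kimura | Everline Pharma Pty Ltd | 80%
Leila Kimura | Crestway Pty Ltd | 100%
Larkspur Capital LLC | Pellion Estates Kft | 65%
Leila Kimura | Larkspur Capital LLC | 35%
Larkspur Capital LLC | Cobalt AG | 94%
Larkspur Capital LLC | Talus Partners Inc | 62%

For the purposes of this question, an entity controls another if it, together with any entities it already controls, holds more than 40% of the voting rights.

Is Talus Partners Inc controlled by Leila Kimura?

Leila holds 80% of Everline, so Leila controls Everline.
Everline and Leila together hold 42% + 35% = 77% of Larkspur, so Leila controls Larkspur.
Leila holds 100% of Crestway, so Leila controls Crestway.
Crestway and Larkspur together hold 35% + 62% = 97% of Talus, so Leila controls Talus.

Yes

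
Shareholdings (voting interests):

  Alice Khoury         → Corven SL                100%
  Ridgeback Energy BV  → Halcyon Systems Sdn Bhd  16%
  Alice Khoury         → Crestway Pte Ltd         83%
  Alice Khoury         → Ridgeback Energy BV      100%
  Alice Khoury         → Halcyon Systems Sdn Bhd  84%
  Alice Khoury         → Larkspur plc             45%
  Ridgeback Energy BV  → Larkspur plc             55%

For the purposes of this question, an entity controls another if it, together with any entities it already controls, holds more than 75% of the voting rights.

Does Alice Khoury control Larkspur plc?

Alice holds 100% of Ridgeback, so Alice controls Ridgeback.
Alice and Ridgeback together hold 45% + 55% = 100% of Larkspur, so Alice controls Larkspur.

Yes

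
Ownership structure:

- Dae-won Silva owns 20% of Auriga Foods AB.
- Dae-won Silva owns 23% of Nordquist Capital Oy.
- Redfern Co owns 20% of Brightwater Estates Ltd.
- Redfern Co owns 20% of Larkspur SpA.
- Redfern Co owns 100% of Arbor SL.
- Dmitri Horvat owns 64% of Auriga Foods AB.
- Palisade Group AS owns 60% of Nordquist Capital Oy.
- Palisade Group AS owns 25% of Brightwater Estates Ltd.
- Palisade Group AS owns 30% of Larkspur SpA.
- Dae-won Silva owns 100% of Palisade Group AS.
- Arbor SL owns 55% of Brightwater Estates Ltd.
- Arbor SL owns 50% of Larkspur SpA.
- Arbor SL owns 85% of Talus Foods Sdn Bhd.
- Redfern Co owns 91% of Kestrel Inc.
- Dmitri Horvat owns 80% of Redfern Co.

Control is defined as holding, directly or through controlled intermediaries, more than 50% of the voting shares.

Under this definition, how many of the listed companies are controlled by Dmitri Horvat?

7

Dmitri holds 80% of Redfern, so Dmitri controls Redfern.
Dmitri holds 64% of Auriga, so Dmitri controls Auriga.
Redfern holds 100% of Arbor, so Dmitri controls Arbor.
Arbor holds 85% of Talus, so Dmitri controls Talus.
Arbor and Redfern together hold 55% + 20% = 75% of Brightwater, so Dmitri controls Brightwater.
Redfern holds 91% of Kestrel, so Dmitri controls Kestrel.
Arbor and Redfern together hold 50% + 20% = 70% of Larkspur, so Dmitri controls Larkspur.
No other company's threshold is met.
Dmitri controls 7 companies.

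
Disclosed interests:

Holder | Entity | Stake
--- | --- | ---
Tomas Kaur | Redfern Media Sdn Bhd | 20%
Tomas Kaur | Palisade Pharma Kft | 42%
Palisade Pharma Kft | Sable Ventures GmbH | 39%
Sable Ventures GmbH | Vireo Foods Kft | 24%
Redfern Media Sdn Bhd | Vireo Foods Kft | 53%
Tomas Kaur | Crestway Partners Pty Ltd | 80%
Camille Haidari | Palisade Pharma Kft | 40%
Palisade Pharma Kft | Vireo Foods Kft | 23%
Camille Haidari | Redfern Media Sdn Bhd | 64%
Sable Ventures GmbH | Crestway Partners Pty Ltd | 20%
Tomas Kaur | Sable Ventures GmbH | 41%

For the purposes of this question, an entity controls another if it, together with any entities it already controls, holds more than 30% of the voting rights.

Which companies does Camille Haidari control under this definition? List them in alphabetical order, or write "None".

Palisade Pharma Kft, Redfern Media Sdn Bhd, Sable Ventures GmbH, Vireo Foods Kft

Camille holds 64% of Redfern, so Camille controls Redfern.
Camille holds 40% of Palisade, so Camille controls Palisade.
Palisade holds 39% of Sable, so Camille controls Sable.
Palisade and Sable and Redfern together hold 23% + 24% + 53% = 100% of Vireo, so Camille controls Vireo.
No other company's threshold is met.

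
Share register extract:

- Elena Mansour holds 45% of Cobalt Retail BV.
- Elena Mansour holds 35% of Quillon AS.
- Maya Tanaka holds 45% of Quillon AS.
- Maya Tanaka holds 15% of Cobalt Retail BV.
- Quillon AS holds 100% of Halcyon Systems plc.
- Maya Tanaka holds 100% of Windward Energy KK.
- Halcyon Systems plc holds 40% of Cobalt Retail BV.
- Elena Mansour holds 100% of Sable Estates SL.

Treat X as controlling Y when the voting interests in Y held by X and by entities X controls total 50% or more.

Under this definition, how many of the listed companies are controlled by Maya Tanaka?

1

Maya holds 100% of Windward, so Maya controls Windward.
No other company's threshold is met.
Maya controls 1 company.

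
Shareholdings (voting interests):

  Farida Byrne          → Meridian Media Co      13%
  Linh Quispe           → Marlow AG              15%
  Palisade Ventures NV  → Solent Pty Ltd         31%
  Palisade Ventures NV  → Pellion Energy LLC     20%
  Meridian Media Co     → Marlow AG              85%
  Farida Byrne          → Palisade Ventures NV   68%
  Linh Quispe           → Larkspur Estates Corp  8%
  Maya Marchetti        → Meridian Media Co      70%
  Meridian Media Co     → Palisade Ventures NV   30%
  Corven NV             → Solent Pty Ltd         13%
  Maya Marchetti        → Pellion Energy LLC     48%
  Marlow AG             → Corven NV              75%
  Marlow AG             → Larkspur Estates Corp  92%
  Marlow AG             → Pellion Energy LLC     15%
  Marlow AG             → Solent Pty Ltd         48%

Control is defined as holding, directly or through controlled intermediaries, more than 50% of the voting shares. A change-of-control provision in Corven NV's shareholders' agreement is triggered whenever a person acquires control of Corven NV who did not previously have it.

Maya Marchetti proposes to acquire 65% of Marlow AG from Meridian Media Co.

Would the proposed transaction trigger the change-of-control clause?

The purchase adds only to Maya's holdings (Meridian's stake shrinks), so Maya is the only person who could newly come to control Corven.
Maya holds 70% of Meridian, so Maya controls Meridian.
Meridian holds 85% of Marlow, so Maya controls Marlow.
Marlow holds 75% of Corven, so Maya controls Corven.
So Maya already controls Corven before the transaction.
After the purchase, Maya holds 65% of Marlow directly, and Meridian's stake falls to 20%.
Maya controlled Corven already, so this is not a new person acquiring control; every other person's position is unchanged or reduced.
No new person acquires control, so the clause is not triggered.

No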